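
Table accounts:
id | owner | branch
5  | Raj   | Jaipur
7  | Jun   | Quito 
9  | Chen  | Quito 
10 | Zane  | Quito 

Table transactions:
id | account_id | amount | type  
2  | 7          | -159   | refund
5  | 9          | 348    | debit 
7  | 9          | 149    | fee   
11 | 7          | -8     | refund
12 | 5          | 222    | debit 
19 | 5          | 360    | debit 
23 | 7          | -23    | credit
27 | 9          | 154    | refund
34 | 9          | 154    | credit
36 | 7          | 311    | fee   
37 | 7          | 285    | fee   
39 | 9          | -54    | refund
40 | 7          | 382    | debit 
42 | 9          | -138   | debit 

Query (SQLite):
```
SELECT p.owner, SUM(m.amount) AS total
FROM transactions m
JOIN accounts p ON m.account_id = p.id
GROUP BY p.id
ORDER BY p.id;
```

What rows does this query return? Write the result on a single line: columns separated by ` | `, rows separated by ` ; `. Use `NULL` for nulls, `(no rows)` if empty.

Join each transactions row to its accounts via account_id.
Group joined rows by accounts.id; compute SUM(m.amount) per group.
  5: ids {12, 19} → SUM(m.amount)=582
  7: ids {2, 11, 23, 36, 37, 40} → SUM(m.amount)=788
  9: ids {5, 7, 27, 34, 39, 42} → SUM(m.amount)=613

Raj | 582 ; Jun | 788 ; Chen | 613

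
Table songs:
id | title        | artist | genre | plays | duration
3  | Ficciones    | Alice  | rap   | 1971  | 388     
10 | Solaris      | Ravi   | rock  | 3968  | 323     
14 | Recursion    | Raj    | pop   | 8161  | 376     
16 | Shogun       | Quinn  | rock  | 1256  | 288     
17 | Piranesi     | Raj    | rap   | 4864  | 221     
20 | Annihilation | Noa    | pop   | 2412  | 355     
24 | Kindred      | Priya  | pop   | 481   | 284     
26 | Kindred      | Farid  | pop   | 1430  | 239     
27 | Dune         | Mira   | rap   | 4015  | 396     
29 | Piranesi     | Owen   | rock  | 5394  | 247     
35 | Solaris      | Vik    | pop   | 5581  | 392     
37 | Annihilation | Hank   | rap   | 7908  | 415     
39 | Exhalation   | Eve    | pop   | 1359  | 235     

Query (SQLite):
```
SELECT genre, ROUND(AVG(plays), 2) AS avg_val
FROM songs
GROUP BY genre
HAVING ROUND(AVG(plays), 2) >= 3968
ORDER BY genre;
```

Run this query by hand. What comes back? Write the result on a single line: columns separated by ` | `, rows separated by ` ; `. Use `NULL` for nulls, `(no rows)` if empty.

rap | 4689.5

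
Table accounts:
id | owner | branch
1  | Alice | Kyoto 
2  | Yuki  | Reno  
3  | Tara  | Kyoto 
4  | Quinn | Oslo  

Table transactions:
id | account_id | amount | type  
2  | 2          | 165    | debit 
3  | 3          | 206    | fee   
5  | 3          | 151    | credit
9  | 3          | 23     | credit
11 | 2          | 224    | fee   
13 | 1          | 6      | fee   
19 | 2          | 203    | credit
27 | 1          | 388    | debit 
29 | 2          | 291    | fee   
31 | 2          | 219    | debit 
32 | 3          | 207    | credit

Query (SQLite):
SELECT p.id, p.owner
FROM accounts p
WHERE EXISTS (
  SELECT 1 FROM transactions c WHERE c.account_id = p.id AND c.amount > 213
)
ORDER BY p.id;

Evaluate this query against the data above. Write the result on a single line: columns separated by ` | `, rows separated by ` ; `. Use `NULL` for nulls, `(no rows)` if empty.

1 | Alice ; 2 | Yuki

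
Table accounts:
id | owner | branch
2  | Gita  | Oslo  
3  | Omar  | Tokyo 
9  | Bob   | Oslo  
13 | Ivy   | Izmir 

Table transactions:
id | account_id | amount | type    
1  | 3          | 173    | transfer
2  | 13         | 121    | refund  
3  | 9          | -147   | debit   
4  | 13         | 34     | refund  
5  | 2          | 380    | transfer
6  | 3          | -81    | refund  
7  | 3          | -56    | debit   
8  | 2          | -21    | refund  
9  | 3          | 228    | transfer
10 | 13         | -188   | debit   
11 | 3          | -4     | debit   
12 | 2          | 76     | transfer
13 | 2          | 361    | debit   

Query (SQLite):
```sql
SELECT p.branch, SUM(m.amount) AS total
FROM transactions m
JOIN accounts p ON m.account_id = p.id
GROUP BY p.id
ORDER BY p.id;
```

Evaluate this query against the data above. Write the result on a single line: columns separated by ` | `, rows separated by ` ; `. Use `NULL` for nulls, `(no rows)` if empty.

Oslo | 796 ; Tokyo | 260 ; Oslo | -147 ; Izmir | -33

Join each transactions row to its accounts via account_id.
Group joined rows by accounts.id; compute SUM(m.amount) per group.
  2: ids {5, 8, 12, 13} → SUM(m.amount)=796
  3: ids {1, 6, 7, 9, 11} → SUM(m.amount)=260
  9: ids {3} → SUM(m.amount)=-147
  13: ids {2, 4, 10} → SUM(m.amount)=-33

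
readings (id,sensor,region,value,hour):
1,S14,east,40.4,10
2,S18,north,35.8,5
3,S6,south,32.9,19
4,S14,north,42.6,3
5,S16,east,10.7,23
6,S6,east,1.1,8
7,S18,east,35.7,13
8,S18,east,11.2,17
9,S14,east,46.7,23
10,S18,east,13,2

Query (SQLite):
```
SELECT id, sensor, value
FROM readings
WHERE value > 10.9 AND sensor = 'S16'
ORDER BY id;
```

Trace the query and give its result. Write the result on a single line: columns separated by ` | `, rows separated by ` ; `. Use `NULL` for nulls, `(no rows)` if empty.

value > 10.9: ids {1, 2, 3, 4, 7, 8, 9, 10}
sensor = 'S16': ids {5}
Combine with AND.

(no rows)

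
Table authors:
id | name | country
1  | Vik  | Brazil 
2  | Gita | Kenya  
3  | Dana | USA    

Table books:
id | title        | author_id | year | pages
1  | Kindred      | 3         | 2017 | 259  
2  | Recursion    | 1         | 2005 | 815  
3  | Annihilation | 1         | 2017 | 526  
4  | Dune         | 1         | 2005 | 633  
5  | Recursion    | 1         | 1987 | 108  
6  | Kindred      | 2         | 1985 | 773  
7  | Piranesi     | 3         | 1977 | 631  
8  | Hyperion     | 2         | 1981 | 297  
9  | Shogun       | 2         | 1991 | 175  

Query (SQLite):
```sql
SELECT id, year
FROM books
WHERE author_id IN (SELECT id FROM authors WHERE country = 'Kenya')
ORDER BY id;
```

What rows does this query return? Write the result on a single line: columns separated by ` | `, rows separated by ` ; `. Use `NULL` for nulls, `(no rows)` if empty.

Inner query: authors.id where country = 'Kenya'.
Outer: keep books rows whose author_id is in that set.
Inner query → {2}

6 | 1985 ; 8 | 1981 ; 9 | 1991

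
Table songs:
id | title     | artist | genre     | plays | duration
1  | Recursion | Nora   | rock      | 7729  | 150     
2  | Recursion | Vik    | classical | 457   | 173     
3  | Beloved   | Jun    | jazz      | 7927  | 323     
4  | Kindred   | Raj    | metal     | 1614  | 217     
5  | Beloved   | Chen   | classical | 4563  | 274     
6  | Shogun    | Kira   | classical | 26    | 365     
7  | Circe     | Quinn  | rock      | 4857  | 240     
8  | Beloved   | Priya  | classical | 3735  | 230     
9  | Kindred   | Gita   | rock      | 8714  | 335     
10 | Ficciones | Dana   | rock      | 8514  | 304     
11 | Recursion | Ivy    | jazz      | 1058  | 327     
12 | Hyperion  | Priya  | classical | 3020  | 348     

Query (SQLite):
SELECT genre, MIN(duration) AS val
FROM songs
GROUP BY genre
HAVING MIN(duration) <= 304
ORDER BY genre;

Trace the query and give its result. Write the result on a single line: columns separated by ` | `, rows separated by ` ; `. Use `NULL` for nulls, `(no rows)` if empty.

Partition songs by genre; compute MIN(duration) within each group.
HAVING: keep groups where MIN(duration) <= 304.
  classical: ids {2, 5, 6, 8, 12} → MIN(duration)=173
  jazz: ids {3, 11} → MIN(duration)=323
  metal: ids {4} → MIN(duration)=217
  rock: ids {1, 7, 9, 10} → MIN(duration)=150

classical | 173 ; metal | 217 ; rock | 150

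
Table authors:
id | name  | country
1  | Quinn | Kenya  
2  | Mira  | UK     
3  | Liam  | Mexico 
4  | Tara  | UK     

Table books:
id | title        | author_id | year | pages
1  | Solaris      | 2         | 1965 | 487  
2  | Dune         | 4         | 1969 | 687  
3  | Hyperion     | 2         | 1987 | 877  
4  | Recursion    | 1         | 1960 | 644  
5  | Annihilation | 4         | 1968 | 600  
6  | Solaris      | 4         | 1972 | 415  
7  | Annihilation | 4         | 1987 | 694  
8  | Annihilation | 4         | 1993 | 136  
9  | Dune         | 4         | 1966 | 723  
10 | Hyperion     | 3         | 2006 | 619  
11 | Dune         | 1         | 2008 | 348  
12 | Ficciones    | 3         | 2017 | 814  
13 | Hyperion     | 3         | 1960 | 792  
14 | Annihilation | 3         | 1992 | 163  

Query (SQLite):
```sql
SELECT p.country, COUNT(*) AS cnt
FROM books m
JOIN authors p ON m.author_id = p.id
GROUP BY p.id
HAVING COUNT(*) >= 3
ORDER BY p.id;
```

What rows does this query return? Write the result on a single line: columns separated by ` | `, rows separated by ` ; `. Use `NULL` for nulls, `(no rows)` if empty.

Join each books row to its authors via author_id.
Group joined rows by authors.id; compute COUNT(*) per group.
HAVING: keep groups with count ≥ 3.
  1: ids {4, 11} → COUNT(*)=2
  2: ids {1, 3} → COUNT(*)=2
  3: ids {10, 12, 13, 14} → COUNT(*)=4
  4: ids {2, 5, 6, 7, 8, 9} → COUNT(*)=6

Mexico | 4 ; UK | 6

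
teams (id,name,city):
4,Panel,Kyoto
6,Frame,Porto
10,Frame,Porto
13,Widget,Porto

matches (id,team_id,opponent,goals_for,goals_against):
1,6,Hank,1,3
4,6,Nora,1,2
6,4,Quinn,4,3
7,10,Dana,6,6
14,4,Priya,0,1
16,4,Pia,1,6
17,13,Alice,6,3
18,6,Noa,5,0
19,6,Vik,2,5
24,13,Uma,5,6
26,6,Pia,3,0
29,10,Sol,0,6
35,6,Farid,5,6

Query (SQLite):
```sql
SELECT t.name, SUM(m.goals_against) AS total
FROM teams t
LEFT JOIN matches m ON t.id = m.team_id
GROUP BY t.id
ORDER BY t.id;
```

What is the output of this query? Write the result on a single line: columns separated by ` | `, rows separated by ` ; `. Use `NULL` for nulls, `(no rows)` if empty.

LEFT JOIN keeps every teams row; unmatched ones get NULL for matches columns.
Group by teams.id and compute SUM(m.goals_against). SUM over an all-NULL group is NULL.
  4: ids {6, 14, 16} → SUM(m.goals_against)=10
  6: ids {1, 4, 18, 19, 26, 35} → SUM(m.goals_against)=16
  10: ids {7, 29} → SUM(m.goals_against)=12
  13: ids {17, 24} → SUM(m.goals_against)=9

Panel | 10 ; Frame | 16 ; Frame | 12 ; Widget | 9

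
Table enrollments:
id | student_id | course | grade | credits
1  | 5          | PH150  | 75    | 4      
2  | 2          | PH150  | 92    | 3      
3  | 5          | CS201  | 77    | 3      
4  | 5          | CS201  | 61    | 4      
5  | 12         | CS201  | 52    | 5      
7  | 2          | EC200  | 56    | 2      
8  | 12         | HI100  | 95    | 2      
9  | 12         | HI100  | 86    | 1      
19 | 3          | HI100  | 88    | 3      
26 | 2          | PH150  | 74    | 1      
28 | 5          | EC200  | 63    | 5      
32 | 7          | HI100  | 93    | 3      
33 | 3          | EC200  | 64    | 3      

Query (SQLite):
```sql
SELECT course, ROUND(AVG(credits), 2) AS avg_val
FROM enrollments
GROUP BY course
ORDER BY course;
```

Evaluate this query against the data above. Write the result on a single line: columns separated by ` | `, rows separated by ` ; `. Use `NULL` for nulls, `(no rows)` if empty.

CS201 | 4 ; EC200 | 3.33 ; HI100 | 2.25 ; PH150 | 2.67

Partition enrollments by course; compute ROUND(AVG(credits), 2) within each group.
  CS201: ids {3, 4, 5} → ROUND(AVG(credits), 2)=4
  EC200: ids {7, 28, 33} → ROUND(AVG(credits), 2)=3.33
  HI100: ids {8, 9, 19, 32} → ROUND(AVG(credits), 2)=2.25
  PH150: ids {1, 2, 26} → ROUND(AVG(credits), 2)=2.67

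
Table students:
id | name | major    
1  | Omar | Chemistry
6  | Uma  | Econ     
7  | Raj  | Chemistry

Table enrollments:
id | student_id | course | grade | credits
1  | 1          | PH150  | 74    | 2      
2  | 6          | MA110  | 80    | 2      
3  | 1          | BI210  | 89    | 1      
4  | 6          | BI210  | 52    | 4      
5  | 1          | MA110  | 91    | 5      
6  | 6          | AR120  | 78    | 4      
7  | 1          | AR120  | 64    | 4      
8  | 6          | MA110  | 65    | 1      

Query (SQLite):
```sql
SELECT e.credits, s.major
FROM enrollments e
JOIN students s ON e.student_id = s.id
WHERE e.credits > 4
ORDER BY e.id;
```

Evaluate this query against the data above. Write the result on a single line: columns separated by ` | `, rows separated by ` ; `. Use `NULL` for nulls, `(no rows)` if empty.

5 | Chemistry

Each enrollments row matches the students row where student_id = students.id.
Then keep rows with e.credits > 4.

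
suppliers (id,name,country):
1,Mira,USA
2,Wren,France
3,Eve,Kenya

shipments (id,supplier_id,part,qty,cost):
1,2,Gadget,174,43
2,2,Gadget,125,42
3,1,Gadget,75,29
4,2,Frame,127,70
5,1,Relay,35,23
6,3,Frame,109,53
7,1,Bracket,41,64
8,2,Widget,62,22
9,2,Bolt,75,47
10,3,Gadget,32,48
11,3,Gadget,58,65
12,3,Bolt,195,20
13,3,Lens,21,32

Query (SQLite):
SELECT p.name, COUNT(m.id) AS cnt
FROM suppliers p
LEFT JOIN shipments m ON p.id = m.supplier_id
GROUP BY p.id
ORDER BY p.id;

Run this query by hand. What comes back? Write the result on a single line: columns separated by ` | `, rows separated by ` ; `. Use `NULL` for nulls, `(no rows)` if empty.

Mira | 3 ; Wren | 5 ; Eve | 5

LEFT JOIN keeps every suppliers row; unmatched ones get NULL for shipments columns.
Group by suppliers.id and compute COUNT(m.id). COUNT(col) of an all-NULL group is 0.
  1: ids {3, 5, 7} → COUNT(m.id)=3
  2: ids {1, 2, 4, 8, 9} → COUNT(m.id)=5
  3: ids {6, 10, 11, 12, 13} → COUNT(m.id)=5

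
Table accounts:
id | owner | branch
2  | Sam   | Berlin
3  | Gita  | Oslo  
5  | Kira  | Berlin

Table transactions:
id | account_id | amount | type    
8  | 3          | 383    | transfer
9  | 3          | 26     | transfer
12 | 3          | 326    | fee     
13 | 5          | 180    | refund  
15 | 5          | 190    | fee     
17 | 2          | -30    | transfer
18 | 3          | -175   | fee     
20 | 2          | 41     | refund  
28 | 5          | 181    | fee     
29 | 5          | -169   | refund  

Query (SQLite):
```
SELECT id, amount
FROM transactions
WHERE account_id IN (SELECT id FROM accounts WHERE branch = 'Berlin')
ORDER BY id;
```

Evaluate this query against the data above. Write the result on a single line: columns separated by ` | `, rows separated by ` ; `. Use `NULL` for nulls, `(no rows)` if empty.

13 | 180 ; 15 | 190 ; 17 | -30 ; 20 | 41 ; 28 | 181 ; 29 | -169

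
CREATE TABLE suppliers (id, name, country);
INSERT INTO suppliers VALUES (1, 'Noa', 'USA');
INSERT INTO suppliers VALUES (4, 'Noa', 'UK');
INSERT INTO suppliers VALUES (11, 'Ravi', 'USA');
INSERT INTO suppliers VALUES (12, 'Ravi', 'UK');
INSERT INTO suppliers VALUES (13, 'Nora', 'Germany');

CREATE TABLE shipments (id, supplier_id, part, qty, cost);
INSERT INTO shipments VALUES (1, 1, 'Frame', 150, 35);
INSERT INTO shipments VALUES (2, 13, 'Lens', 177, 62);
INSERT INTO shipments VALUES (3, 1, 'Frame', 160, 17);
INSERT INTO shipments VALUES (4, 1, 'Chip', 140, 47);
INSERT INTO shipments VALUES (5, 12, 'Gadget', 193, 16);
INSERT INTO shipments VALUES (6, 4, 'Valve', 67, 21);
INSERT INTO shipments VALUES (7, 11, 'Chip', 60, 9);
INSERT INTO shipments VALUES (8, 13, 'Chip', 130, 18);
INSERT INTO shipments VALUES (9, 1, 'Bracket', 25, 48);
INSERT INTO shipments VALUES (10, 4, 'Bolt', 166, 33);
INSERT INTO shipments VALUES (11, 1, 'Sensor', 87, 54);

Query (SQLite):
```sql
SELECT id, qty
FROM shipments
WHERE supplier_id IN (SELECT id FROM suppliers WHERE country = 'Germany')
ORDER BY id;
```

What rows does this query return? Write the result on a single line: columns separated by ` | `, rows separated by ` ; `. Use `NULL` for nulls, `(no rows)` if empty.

Inner query: suppliers.id where country = 'Germany'.
Outer: keep shipments rows whose supplier_id is in that set.
Inner query → {13}

2 | 177 ; 8 | 130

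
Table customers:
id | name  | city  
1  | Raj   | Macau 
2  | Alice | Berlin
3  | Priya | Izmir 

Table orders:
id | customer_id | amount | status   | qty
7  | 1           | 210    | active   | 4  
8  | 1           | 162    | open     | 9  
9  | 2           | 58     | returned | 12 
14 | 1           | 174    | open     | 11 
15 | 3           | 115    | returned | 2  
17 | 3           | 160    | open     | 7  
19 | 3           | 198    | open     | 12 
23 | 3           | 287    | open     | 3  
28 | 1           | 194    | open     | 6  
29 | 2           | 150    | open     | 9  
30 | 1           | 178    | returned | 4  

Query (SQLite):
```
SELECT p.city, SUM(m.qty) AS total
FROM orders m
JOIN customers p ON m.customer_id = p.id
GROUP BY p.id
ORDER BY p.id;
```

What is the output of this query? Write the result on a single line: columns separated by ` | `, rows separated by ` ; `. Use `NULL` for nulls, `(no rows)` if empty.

Join each orders row to its customers via customer_id.
Group joined rows by customers.id; compute SUM(m.qty) per group.
  1: ids {7, 8, 14, 28, 30} → SUM(m.qty)=34
  2: ids {9, 29} → SUM(m.qty)=21
  3: ids {15, 17, 19, 23} → SUM(m.qty)=24

Macau | 34 ; Berlin | 21 ; Izmir | 24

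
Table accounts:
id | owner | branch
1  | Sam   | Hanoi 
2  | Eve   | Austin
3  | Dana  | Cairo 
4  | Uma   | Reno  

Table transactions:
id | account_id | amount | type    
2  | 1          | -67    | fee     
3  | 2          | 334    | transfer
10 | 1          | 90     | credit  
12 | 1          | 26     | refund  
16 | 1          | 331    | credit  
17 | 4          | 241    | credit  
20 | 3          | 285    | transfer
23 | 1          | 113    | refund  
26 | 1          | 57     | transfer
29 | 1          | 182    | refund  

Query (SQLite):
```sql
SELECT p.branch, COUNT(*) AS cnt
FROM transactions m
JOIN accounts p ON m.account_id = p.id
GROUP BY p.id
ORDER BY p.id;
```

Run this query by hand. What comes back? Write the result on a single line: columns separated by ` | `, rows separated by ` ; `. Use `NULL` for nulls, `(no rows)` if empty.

Join each transactions row to its accounts via account_id.
Group joined rows by accounts.id; compute COUNT(*) per group.
  1: ids {2, 10, 12, 16, 23, 26, 29} → COUNT(*)=7
  2: ids {3} → COUNT(*)=1
  3: ids {20} → COUNT(*)=1
  4: ids {17} → COUNT(*)=1

Hanoi | 7 ; Austin | 1 ; Cairo | 1 ; Reno | 1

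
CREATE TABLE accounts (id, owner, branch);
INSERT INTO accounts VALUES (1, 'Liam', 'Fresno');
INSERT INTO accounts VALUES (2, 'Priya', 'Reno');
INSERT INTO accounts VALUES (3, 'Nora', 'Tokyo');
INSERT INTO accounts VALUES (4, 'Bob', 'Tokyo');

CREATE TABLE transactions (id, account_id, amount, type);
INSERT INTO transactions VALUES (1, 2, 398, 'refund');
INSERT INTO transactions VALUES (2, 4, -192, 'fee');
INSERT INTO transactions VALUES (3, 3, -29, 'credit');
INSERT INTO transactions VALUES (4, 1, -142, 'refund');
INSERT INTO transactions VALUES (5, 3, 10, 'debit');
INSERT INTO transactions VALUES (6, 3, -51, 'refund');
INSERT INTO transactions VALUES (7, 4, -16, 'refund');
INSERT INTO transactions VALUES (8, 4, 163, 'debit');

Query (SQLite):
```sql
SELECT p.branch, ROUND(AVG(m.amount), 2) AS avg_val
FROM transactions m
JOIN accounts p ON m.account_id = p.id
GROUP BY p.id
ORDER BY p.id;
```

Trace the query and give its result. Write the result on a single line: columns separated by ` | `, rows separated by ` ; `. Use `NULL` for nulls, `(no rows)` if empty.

Join each transactions row to its accounts via account_id.
Group joined rows by accounts.id; compute ROUND(AVG(m.amount), 2) per group.
  1: ids {4} → ROUND(AVG(m.amount), 2)=-142
  2: ids {1} → ROUND(AVG(m.amount), 2)=398
  3: ids {3, 5, 6} → ROUND(AVG(m.amount), 2)=-23.33
  4: ids {2, 7, 8} → ROUND(AVG(m.amount), 2)=-15

Fresno | -142 ; Reno | 398 ; Tokyo | -23.33 ; Tokyo | -15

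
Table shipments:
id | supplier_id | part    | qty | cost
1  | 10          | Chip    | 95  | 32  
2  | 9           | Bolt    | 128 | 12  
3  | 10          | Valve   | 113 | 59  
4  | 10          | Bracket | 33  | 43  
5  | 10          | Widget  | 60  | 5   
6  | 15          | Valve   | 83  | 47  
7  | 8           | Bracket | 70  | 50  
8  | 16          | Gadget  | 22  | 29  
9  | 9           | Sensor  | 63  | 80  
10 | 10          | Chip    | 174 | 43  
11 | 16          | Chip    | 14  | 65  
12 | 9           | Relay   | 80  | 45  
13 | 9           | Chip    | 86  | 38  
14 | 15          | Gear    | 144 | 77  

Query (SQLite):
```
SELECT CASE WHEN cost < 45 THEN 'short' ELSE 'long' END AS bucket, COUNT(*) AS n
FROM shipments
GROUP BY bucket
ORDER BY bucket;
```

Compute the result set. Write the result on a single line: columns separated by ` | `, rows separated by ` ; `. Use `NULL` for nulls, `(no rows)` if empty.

Bucket rows by cost < 45 → 'short' else 'long'; count each bucket.

long | 7 ; short | 7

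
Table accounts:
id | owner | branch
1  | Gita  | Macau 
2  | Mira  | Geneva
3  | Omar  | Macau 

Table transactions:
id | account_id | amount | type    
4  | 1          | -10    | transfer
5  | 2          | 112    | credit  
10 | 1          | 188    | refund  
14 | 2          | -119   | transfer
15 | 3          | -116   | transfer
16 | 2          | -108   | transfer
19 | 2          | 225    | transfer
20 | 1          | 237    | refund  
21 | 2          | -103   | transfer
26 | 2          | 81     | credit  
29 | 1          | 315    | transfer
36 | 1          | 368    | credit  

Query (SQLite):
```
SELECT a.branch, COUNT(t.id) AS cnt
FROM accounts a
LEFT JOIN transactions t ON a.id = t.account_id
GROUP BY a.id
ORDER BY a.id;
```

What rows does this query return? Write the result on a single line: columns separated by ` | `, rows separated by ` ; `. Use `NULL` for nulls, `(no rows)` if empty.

Macau | 5 ; Geneva | 6 ; Macau | 1

LEFT JOIN keeps every accounts row; unmatched ones get NULL for transactions columns.
Group by accounts.id and compute COUNT(t.id). COUNT(col) of an all-NULL group is 0.
  1: ids {4, 10, 20, 29, 36} → COUNT(t.id)=5
  2: ids {5, 14, 16, 19, 21, 26} → COUNT(t.id)=6
  3: ids {15} → COUNT(t.id)=1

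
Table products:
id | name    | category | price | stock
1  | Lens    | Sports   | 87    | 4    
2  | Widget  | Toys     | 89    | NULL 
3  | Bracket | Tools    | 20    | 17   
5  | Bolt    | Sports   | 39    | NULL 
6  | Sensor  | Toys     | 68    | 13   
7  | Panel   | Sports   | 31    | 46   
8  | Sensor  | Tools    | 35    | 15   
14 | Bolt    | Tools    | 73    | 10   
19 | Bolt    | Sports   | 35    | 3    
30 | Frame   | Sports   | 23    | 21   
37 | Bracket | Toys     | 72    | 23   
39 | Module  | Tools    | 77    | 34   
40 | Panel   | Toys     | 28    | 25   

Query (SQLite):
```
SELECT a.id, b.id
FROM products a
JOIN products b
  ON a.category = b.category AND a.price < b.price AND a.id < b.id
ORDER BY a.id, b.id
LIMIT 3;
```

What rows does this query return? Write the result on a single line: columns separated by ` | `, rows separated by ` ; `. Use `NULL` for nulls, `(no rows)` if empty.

Pairs (a,b) with same category, a.price < b.price, a.id < b.id.
category groups: Sports:{1,5,7,19,30} Tools:{3,8,14,39} Toys:{2,6,37,40}
Ordered by (a.id, b.id); first 3.

3 | 8 ; 3 | 14 ; 3 | 39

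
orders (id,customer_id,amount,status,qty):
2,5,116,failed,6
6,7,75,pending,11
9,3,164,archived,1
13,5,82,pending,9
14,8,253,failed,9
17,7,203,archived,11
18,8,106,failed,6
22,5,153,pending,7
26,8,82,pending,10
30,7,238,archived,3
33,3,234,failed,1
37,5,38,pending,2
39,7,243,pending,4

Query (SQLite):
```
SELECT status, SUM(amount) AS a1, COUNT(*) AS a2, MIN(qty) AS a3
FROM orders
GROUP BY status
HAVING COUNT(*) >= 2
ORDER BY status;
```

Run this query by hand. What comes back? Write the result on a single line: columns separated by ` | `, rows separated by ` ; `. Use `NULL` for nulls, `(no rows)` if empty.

Group orders by status.
Per group compute: SUM(amount), COUNT(*), MIN(qty).
HAVING: drop groups with fewer than 2 rows.
  archived: ids {9, 17, 30} → SUM(amount)=605, COUNT(*)=3, MIN(qty)=1
  failed: ids {2, 14, 18, 33} → SUM(amount)=709, COUNT(*)=4, MIN(qty)=1
  pending: ids {6, 13, 22, 26, 37, 39} → SUM(amount)=673, COUNT(*)=6, MIN(qty)=2

archived | 605 | 3 | 1 ; failed | 709 | 4 | 1 ; pending | 673 | 6 | 2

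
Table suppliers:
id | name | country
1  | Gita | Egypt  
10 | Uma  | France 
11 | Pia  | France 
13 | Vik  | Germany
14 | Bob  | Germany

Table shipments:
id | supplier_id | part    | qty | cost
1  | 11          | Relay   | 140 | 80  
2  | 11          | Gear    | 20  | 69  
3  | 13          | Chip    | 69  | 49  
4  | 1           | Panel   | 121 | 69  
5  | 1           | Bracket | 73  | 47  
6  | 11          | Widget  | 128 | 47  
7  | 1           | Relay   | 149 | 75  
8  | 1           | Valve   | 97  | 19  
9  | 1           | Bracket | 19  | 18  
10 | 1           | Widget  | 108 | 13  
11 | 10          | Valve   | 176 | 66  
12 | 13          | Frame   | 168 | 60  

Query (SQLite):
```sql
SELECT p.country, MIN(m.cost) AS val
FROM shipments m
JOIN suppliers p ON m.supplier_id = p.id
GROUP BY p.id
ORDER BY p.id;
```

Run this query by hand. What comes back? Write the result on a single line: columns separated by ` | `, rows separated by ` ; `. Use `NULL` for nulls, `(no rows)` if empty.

Egypt | 13 ; France | 66 ; France | 47 ; Germany | 49

Join each shipments row to its suppliers via supplier_id.
Group joined rows by suppliers.id; compute MIN(m.cost) per group.
  1: ids {4, 5, 7, 8, 9, 10} → MIN(m.cost)=13
  10: ids {11} → MIN(m.cost)=66
  11: ids {1, 2, 6} → MIN(m.cost)=47
  13: ids {3, 12} → MIN(m.cost)=49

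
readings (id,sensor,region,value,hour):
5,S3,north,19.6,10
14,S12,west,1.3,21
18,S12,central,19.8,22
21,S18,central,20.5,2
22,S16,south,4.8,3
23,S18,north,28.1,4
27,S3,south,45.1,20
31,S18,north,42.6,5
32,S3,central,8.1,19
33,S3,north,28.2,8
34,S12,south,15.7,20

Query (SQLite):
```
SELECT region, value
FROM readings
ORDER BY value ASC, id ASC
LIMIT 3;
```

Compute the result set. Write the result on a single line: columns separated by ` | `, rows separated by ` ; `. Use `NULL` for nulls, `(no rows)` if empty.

west | 1.3 ; south | 4.8 ; central | 8.1

Sort by value asc, tiebreak id asc: (1.3, id=14), (4.8, id=22), (8.1, id=32), (15.7, id=34), (19.6, id=5), (19.8, id=18) …. Take first 3.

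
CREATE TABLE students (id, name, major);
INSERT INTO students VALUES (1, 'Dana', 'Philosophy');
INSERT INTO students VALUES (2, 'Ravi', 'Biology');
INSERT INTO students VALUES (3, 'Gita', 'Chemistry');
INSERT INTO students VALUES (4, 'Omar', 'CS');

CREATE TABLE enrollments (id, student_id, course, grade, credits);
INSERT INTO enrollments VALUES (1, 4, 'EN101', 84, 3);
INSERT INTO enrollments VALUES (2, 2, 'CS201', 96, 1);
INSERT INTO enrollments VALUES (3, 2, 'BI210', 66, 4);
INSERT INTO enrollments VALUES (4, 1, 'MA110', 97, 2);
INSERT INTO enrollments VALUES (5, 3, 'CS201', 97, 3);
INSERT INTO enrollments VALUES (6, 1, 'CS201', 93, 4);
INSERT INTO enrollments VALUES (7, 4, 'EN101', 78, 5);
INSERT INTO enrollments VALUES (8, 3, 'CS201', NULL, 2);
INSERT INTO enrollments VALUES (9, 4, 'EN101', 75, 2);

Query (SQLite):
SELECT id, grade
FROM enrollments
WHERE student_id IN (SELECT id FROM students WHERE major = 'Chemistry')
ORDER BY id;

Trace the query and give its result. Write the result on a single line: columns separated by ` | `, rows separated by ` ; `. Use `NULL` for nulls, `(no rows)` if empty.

5 | 97 ; 8 | NULL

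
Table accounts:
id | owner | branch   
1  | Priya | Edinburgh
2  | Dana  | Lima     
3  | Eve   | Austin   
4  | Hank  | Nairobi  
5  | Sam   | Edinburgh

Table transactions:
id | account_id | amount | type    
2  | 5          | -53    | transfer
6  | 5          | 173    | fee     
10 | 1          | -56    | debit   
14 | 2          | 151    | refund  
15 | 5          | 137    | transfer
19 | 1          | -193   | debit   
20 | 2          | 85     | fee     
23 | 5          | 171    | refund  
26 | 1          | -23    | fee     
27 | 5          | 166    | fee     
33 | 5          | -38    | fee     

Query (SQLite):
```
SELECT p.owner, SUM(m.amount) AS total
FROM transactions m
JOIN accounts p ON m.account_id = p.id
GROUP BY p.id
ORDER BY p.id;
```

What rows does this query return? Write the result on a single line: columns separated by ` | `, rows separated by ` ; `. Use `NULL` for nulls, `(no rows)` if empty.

Priya | -272 ; Dana | 236 ; Sam | 556

Join each transactions row to its accounts via account_id.
Group joined rows by accounts.id; compute SUM(m.amount) per group.
  1: ids {10, 19, 26} → SUM(m.amount)=-272
  2: ids {14, 20} → SUM(m.amount)=236
  5: ids {2, 6, 15, 23, 27, 33} → SUM(m.amount)=556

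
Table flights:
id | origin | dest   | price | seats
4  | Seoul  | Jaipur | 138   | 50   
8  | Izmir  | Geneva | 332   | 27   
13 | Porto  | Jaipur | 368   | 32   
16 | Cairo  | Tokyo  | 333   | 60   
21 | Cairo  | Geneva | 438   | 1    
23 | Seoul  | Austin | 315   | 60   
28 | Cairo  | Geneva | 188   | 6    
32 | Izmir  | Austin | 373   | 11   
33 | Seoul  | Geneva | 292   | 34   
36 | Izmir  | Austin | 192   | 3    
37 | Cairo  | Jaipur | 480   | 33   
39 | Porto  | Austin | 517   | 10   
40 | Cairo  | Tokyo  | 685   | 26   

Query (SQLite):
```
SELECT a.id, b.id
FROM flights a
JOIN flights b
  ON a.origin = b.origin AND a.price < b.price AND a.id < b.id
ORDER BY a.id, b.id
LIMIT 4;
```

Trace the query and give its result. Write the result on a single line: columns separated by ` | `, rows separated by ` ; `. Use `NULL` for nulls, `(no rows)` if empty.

4 | 23 ; 4 | 33 ; 8 | 32 ; 13 | 39

Pairs (a,b) with same origin, a.price < b.price, a.id < b.id.
origin groups: Cairo:{16,21,28,37,40} Izmir:{8,32,36} Porto:{13,39} Seoul:{4,23,33}
Ordered by (a.id, b.id); first 4.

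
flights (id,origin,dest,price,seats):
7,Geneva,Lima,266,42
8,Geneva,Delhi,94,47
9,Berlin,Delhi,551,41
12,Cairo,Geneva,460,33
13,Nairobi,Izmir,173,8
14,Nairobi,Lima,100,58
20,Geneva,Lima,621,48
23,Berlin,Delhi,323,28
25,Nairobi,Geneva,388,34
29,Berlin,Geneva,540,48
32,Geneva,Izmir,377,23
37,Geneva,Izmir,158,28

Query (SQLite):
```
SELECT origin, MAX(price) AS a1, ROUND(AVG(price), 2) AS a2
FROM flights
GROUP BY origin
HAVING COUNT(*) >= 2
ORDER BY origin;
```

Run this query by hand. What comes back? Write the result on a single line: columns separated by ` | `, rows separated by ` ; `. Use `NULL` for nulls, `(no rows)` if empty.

Berlin | 551 | 471.33 ; Geneva | 621 | 303.2 ; Nairobi | 388 | 220.33

Group flights by origin.
Per group compute: MAX(price), ROUND(AVG(price), 2).
HAVING: drop groups with fewer than 2 rows.
  Berlin: ids {9, 23, 29} → MAX(price)=551, ROUND(AVG(price), 2)=471.33
  Cairo: ids {12} → MAX(price)=460, ROUND(AVG(price), 2)=460
  Geneva: ids {7, 8, 20, 32, 37} → MAX(price)=621, ROUND(AVG(price), 2)=303.2
  Nairobi: ids {13, 14, 25} → MAX(price)=388, ROUND(AVG(price), 2)=220.33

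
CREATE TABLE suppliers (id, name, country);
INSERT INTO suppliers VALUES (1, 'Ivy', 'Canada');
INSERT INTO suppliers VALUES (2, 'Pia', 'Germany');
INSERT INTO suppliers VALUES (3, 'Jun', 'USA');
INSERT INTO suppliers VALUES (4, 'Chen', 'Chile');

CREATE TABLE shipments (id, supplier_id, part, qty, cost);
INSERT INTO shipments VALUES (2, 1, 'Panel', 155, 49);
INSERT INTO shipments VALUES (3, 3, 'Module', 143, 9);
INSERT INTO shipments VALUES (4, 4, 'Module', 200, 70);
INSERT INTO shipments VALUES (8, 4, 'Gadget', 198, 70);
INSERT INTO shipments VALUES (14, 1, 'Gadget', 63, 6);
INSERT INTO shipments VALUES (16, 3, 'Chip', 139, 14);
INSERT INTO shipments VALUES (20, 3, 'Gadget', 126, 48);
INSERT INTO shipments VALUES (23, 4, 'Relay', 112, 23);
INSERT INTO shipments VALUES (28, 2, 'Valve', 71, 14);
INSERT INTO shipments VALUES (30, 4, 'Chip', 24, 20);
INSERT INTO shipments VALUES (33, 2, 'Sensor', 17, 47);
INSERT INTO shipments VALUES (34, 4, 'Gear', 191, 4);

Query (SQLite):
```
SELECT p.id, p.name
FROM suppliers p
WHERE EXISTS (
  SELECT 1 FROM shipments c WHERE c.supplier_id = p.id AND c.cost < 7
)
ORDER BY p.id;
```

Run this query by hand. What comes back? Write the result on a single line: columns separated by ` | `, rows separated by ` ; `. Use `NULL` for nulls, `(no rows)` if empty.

1 | Ivy ; 4 | Chen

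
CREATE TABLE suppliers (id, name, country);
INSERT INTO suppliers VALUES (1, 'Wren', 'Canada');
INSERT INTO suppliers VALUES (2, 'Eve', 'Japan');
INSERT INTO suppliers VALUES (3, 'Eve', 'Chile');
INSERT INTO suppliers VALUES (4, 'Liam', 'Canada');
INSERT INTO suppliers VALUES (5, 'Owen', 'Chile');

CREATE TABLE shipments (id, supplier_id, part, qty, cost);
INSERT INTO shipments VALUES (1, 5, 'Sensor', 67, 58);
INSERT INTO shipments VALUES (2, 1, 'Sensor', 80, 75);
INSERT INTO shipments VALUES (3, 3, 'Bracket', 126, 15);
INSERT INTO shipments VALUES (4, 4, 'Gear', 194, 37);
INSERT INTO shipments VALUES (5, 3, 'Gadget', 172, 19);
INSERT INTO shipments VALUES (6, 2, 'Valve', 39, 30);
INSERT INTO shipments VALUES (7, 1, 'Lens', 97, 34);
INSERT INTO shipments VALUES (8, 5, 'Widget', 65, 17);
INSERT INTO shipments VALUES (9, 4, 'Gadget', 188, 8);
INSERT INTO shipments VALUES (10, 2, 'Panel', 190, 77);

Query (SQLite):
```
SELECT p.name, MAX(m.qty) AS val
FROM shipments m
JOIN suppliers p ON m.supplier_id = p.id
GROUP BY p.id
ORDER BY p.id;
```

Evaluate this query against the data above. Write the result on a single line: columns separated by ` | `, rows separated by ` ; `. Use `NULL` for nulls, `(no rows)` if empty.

Wren | 97 ; Eve | 190 ; Eve | 172 ; Liam | 194 ; Owen | 67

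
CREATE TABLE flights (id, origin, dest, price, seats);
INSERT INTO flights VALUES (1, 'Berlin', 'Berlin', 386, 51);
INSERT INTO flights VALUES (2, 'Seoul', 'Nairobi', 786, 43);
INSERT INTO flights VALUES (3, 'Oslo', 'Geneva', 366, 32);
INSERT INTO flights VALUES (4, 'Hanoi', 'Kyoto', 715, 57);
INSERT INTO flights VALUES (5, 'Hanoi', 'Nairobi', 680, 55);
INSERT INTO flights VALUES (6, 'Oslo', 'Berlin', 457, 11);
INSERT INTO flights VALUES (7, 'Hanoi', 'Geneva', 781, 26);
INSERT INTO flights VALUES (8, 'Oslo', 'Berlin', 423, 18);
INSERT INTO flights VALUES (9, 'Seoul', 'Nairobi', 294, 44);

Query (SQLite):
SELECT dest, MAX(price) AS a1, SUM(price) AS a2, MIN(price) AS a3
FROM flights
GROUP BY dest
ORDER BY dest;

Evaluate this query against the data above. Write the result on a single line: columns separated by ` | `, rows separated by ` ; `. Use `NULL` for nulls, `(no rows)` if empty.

Group flights by dest.
Per group compute: MAX(price), SUM(price), MIN(price).
  Berlin: ids {1, 6, 8} → MAX(price)=457, SUM(price)=1266, MIN(price)=386
  Geneva: ids {3, 7} → MAX(price)=781, SUM(price)=1147, MIN(price)=366
  Kyoto: ids {4} → MAX(price)=715, SUM(price)=715, MIN(price)=715
  Nairobi: ids {2, 5, 9} → MAX(price)=786, SUM(price)=1760, MIN(price)=294

Berlin | 457 | 1266 | 386 ; Geneva | 781 | 1147 | 366 ; Kyoto | 715 | 715 | 715 ; Nairobi | 786 | 1760 | 294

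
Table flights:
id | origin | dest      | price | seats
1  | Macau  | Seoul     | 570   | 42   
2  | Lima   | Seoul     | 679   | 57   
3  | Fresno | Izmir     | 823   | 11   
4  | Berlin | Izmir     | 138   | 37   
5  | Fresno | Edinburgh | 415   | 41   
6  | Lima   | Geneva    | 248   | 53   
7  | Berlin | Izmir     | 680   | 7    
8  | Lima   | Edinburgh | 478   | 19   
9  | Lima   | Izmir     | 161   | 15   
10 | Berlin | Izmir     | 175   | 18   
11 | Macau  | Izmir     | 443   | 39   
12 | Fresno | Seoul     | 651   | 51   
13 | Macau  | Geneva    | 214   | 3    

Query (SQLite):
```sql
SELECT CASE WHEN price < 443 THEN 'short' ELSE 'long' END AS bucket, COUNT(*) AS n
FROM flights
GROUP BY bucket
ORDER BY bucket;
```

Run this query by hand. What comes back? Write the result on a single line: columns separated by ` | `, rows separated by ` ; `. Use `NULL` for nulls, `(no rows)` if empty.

long | 7 ; short | 6

Bucket rows by price < 443 → 'short' else 'long'; count each bucket.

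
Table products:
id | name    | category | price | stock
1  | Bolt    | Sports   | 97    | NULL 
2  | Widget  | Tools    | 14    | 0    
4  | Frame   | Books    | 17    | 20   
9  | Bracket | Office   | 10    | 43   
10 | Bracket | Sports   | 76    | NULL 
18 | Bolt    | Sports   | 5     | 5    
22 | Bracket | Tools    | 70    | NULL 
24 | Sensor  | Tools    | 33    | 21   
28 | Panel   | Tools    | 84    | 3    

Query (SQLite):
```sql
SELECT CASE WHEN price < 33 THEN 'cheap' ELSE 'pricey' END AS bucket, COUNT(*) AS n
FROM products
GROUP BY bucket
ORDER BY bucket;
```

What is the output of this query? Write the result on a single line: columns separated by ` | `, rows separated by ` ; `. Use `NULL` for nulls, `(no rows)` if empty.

cheap | 4 ; pricey | 5

Bucket rows by price < 33 → 'cheap' else 'pricey'; count each bucket.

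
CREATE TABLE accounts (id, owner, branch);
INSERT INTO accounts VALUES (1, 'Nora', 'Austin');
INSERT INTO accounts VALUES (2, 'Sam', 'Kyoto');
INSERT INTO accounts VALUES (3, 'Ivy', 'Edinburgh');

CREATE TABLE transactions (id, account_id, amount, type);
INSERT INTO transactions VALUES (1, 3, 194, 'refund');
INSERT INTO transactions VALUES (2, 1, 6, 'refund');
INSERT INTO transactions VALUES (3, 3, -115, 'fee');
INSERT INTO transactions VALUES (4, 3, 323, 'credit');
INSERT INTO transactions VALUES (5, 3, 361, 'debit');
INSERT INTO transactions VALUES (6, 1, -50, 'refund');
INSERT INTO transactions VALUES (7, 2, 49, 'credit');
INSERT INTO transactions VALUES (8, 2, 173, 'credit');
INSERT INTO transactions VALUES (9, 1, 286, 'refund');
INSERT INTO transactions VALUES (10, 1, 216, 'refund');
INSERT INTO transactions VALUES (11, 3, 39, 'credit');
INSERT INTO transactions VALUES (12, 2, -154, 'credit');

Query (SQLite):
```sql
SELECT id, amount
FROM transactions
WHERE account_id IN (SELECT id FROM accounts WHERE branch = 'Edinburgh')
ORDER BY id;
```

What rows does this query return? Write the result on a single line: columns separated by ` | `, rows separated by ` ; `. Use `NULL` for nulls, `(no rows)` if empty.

Inner query: accounts.id where branch = 'Edinburgh'.
Outer: keep transactions rows whose account_id is in that set.
Inner query → {3}

1 | 194 ; 3 | -115 ; 4 | 323 ; 5 | 361 ; 11 | 39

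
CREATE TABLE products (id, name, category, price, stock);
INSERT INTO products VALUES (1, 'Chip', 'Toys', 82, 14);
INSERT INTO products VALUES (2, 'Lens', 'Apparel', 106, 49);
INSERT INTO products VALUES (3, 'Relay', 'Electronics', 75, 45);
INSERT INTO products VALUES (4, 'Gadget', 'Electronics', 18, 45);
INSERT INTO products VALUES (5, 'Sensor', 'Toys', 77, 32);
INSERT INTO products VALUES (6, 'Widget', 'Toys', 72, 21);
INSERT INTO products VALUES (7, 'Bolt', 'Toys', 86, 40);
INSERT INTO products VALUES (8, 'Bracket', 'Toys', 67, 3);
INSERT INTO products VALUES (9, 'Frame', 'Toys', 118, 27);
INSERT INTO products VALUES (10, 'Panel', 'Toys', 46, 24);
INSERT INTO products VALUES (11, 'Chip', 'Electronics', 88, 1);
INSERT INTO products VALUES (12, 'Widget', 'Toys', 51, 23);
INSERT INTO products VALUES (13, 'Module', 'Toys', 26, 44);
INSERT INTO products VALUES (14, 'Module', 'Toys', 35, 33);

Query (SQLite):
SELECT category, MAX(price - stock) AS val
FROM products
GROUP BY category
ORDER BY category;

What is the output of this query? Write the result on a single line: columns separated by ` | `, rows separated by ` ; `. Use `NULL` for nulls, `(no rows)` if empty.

For each row compute price - stock.
Group by category; take MAX of the expression per group.
  Apparel: ids {2} → MAX(price - stock)=57
  Electronics: ids {3, 4, 11} → MAX(price - stock)=87
  Toys: ids {1, 5, 6, 7, 8, 9, 10, 12, 13, 14} → MAX(price - stock)=91

Apparel | 57 ; Electronics | 87 ; Toys | 91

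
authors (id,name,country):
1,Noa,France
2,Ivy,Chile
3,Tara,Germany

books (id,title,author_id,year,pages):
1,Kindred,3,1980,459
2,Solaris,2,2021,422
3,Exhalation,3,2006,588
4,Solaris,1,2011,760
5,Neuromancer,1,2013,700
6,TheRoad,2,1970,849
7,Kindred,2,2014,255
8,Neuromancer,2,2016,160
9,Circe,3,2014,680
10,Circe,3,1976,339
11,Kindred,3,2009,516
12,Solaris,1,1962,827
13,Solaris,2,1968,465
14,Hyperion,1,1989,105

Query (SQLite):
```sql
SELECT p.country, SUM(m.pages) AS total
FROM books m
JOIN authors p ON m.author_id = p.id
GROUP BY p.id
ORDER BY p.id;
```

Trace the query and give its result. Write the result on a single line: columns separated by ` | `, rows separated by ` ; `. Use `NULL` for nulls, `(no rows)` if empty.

Join each books row to its authors via author_id.
Group joined rows by authors.id; compute SUM(m.pages) per group.
  1: ids {4, 5, 12, 14} → SUM(m.pages)=2392
  2: ids {2, 6, 7, 8, 13} → SUM(m.pages)=2151
  3: ids {1, 3, 9, 10, 11} → SUM(m.pages)=2582

France | 2392 ; Chile | 2151 ; Germany | 2582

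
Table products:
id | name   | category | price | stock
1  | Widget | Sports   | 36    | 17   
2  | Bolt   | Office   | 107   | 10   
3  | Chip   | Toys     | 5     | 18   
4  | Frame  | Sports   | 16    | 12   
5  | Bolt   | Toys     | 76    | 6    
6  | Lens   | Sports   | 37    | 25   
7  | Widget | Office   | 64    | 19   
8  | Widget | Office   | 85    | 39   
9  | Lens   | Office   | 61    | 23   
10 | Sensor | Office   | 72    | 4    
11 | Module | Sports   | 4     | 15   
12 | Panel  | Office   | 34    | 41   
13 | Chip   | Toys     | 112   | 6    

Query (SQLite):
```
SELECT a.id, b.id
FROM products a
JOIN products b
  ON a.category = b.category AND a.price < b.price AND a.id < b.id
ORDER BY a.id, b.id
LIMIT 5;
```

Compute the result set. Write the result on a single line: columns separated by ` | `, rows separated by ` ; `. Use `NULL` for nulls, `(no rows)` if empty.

Pairs (a,b) with same category, a.price < b.price, a.id < b.id.
category groups: Office:{2,7,8,9,10,12} Sports:{1,4,6,11} Toys:{3,5,13}
Ordered by (a.id, b.id); first 5.

1 | 6 ; 3 | 5 ; 3 | 13 ; 4 | 6 ; 5 | 13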